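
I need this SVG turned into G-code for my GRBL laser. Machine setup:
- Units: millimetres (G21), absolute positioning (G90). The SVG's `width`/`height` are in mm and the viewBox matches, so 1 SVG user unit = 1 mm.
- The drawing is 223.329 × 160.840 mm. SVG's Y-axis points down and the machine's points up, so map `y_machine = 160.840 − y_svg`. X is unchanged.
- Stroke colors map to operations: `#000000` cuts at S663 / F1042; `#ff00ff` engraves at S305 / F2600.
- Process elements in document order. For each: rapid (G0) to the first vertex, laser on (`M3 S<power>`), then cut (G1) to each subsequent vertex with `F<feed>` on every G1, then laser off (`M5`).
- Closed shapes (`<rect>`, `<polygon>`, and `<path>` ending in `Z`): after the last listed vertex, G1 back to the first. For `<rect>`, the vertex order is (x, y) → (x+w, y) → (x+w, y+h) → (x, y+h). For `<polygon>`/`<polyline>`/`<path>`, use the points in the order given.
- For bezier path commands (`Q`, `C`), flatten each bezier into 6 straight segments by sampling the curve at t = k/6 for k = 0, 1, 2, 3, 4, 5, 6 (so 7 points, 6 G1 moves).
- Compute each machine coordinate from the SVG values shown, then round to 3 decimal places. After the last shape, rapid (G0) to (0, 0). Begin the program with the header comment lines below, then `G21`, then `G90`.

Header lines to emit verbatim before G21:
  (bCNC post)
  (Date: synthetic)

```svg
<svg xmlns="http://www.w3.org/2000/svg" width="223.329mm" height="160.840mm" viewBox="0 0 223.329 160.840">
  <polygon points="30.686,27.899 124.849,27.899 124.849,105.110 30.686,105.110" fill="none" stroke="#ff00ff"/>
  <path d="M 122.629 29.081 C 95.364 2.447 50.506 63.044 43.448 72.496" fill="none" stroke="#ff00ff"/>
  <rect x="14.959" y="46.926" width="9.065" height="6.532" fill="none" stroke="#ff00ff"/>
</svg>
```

viewBox `0 0 223.329 160.840` with mm width/height → 1 unit = 1 mm. Flip: y_m = 160.840 − y_svg.

**Shape 1** — `<polygon>` rectangle, stroke `#ff00ff` → engrave (S305, F2600). Machine vertices: (30.686,132.941) → (124.849,132.941) → (124.849,55.730) → (30.686,55.730) → (30.686,132.941). Closed: final G1 returns to the first vertex.

**Shape 2** — `<path>` cubic bezier, stroke `#ff00ff` → engrave (S305, F2600). Control points (SVG): P0=(122.629,29.081), P1=(95.364,2.447), P2=(50.506,63.044), P3=(43.448,72.496); sampled at t=k/6. Machine vertices: (122.629,131.759) → (107.787,138.447) → (91.551,134.441) → (75.461,123.584) → (61.054,109.719) → (49.871,96.691) → (43.448,88.344). Open path.

**Shape 3** — `<rect>` rectangle, stroke `#ff00ff` → engrave (S305, F2600). Machine vertices: (14.959,113.914) → (24.024,113.914) → (24.024,107.382) → (14.959,107.382) → (14.959,113.914). Closed: final G1 returns to the first vertex.

(bCNC post)
(Date: synthetic)
G21
G90
G0 X30.686 Y132.941
M3 S305
G1 X124.849 Y132.941 F2600
G1 X124.849 Y55.730 F2600
G1 X30.686 Y55.730 F2600
G1 X30.686 Y132.941 F2600
M5
G0 X122.629 Y131.759
M3 S305
G1 X107.787 Y138.447 F2600
G1 X91.551 Y134.441 F2600
G1 X75.461 Y123.584 F2600
G1 X61.054 Y109.719 F2600
G1 X49.871 Y96.691 F2600
G1 X43.448 Y88.344 F2600
M5
G0 X14.959 Y113.914
M3 S305
G1 X24.024 Y113.914 F2600
G1 X24.024 Y107.382 F2600
G1 X14.959 Y107.382 F2600
G1 X14.959 Y113.914 F2600
M5
G0 X0.000 Y0.000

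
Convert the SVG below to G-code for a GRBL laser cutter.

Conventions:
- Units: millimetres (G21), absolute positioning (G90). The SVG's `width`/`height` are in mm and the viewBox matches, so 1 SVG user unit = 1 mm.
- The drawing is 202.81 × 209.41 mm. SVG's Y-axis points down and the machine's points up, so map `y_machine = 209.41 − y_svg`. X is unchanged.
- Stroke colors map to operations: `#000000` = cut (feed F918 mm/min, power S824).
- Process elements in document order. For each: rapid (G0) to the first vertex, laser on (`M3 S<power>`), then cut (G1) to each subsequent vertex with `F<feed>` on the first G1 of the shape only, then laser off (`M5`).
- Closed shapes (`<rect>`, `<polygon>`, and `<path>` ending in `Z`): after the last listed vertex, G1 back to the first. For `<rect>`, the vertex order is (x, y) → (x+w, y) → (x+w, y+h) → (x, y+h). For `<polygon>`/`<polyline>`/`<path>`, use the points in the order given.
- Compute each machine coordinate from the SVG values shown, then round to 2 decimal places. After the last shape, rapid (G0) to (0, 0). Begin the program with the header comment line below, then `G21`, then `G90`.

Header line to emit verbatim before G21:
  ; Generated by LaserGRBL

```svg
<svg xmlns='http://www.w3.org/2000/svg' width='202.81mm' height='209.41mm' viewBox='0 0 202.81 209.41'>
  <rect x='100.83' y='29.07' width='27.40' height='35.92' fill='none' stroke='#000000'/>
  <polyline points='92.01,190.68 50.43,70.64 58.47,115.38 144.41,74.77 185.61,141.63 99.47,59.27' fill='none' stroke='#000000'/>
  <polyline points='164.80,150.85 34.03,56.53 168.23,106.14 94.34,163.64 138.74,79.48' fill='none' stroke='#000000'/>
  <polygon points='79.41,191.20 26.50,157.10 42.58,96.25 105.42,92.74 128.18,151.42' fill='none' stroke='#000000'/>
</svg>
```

viewBox `0 0 202.81 209.41` with mm width/height → 1 unit = 1 mm. Flip: y_m = 209.41 − y_svg.

**Shape 1** — `<rect>` rectangle, stroke `#000000` → cut (S824, F918). Machine vertices: (100.83,180.34) → (128.23,180.34) → (128.23,144.42) → (100.83,144.42) → (100.83,180.34). Closed: final G1 returns to the first vertex.

**Shape 2** — `<polyline>` open polyline, stroke `#000000` → cut (S824, F918). Machine vertices: (92.01,18.73) → (50.43,138.77) → (58.47,94.03) → (144.41,134.64) → (185.61,67.78) → (99.47,150.14). Open path.

**Shape 3** — `<polyline>` open polyline, stroke `#000000` → cut (S824, F918). Machine vertices: (164.80,58.56) → (34.03,152.88) → (168.23,103.27) → (94.34,45.77) → (138.74,129.93). Open path.

**Shape 4** — `<polygon>` regular polygon, stroke `#000000` → cut (S824, F918). Machine vertices: (79.41,18.21) → (26.50,52.31) → (42.58,113.16) → (105.42,116.67) → (128.18,57.99) → (79.41,18.21). Closed: final G1 returns to the first vertex.

; Generated by LaserGRBL
G21
G90
G0 X100.83 Y180.34
M3 S824
G1 X128.23 Y180.34 F918
G1 X128.23 Y144.42
G1 X100.83 Y144.42
G1 X100.83 Y180.34
M5
G0 X92.01 Y18.73
M3 S824
G1 X50.43 Y138.77 F918
G1 X58.47 Y94.03
G1 X144.41 Y134.64
G1 X185.61 Y67.78
G1 X99.47 Y150.14
M5
G0 X164.80 Y58.56
M3 S824
G1 X34.03 Y152.88 F918
G1 X168.23 Y103.27
G1 X94.34 Y45.77
G1 X138.74 Y129.93
M5
G0 X79.41 Y18.21
M3 S824
G1 X26.50 Y52.31 F918
G1 X42.58 Y113.16
G1 X105.42 Y116.67
G1 X128.18 Y57.99
G1 X79.41 Y18.21
M5
G0 X0.00 Y0.00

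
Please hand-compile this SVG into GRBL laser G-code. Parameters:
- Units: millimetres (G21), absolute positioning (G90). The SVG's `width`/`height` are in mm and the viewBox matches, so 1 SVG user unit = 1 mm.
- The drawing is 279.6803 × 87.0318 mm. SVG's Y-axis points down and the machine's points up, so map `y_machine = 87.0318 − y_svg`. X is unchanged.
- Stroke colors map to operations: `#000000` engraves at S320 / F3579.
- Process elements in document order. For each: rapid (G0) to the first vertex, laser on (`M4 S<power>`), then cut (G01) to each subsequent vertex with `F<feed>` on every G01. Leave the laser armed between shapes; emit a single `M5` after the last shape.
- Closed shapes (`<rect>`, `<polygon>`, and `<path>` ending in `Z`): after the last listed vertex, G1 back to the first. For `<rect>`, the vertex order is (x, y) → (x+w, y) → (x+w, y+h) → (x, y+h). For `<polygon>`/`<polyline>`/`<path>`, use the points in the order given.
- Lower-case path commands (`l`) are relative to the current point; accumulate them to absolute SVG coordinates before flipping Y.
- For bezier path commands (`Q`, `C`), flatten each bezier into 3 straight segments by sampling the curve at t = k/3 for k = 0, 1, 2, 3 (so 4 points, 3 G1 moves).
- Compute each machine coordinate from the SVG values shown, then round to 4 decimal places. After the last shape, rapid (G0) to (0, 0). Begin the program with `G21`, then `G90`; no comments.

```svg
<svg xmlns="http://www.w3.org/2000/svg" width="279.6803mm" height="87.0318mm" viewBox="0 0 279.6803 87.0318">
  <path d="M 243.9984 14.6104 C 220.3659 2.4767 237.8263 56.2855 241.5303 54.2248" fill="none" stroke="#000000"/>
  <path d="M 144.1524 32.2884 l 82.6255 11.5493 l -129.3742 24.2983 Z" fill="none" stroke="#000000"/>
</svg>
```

G21
G90
G0 X243.9984 Y72.4214
M4 S320
G01 X232.0321 Y67.0858 F3579
G01 X235.2723 Y44.8579 F3579
G01 X241.5303 Y32.8070 F3579
G0 X144.1524 Y54.7434
M4 S320
G01 X226.7779 Y43.1941 F3579
G01 X97.4037 Y18.8958 F3579
G01 X144.1524 Y54.7434 F3579
M5
G0 X0.0000 Y0.0000

1 u = 1 mm; y_m = 87.0318 − y.

[1] `<path>` cubic bezier, #000000→engrave S320 F3579: (243.9984,72.4214) → (232.0321,67.0858) → (235.2723,44.8579) → (241.5303,32.8070)

[2] `<path>` closed polygon, #000000→engrave S320 F3579: (144.1524,54.7434) → (226.7779,43.1941) → (97.4037,18.8958) → (144.1524,54.7434) (closed)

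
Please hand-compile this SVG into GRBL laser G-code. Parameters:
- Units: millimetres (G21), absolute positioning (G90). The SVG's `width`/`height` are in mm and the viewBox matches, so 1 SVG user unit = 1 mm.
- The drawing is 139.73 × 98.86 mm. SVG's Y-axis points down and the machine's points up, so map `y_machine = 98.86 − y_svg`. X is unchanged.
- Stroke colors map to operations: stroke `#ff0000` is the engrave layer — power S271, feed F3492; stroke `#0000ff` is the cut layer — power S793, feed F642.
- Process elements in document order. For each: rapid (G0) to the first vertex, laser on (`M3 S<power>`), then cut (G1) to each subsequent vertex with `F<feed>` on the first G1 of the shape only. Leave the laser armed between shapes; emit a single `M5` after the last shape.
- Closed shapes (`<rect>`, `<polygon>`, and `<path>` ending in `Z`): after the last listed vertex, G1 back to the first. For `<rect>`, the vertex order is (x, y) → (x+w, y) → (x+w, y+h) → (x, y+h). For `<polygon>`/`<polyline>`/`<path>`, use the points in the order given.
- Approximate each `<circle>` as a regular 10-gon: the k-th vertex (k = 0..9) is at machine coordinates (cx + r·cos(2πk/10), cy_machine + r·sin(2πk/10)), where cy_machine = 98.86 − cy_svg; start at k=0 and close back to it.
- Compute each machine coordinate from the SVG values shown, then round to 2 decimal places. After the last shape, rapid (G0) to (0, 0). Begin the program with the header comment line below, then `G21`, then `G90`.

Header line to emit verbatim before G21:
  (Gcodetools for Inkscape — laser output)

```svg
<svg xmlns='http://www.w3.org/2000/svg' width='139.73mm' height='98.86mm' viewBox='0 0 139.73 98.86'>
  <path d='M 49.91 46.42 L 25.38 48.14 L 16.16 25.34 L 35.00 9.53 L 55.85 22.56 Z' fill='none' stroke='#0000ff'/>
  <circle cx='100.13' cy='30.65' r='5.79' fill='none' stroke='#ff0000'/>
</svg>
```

(Gcodetools for Inkscape — laser output)
G21
G90
G0 X49.91 Y52.44
M3 S793
G1 X25.38 Y50.72 F642
G1 X16.16 Y73.52
G1 X35.00 Y89.33
G1 X55.85 Y76.30
G1 X49.91 Y52.44
G0 X105.92 Y68.21
M3 S271
G1 X104.81 Y71.61 F3492
G1 X101.92 Y73.72
G1 X98.34 Y73.72
G1 X95.45 Y71.61
G1 X94.34 Y68.21
G1 X95.45 Y64.81
G1 X98.34 Y62.70
G1 X101.92 Y62.70
G1 X104.81 Y64.81
G1 X105.92 Y68.21
M5
G0 X0.00 Y0.00

Since the viewBox matches the mm dimensions, user units are millimetres directly. The only transform is the Y-flip y_m = 98.86 − y_svg.

Shape 1 is a regular polygon drawn with `<path>`. Its stroke #0000ff means cut at S793, F642. After flipping Y the toolpath is (49.91,52.44) → (25.38,50.72) → (16.16,73.52) → (35.00,89.33) → (55.85,76.30) → (49.91,52.44), returning to the start.

Shape 2 is a circle drawn with `<circle>`. Its stroke #ff0000 means engrave at S271, F3492. After flipping Y the toolpath is (105.92,68.21) → (104.81,71.61) → (101.92,73.72) → (98.34,73.72) → (95.45,71.61) → (94.34,68.21) → (95.45,64.81) → (98.34,62.70) → (101.92,62.70) → (104.81,64.81) → (105.92,68.21), returning to the start.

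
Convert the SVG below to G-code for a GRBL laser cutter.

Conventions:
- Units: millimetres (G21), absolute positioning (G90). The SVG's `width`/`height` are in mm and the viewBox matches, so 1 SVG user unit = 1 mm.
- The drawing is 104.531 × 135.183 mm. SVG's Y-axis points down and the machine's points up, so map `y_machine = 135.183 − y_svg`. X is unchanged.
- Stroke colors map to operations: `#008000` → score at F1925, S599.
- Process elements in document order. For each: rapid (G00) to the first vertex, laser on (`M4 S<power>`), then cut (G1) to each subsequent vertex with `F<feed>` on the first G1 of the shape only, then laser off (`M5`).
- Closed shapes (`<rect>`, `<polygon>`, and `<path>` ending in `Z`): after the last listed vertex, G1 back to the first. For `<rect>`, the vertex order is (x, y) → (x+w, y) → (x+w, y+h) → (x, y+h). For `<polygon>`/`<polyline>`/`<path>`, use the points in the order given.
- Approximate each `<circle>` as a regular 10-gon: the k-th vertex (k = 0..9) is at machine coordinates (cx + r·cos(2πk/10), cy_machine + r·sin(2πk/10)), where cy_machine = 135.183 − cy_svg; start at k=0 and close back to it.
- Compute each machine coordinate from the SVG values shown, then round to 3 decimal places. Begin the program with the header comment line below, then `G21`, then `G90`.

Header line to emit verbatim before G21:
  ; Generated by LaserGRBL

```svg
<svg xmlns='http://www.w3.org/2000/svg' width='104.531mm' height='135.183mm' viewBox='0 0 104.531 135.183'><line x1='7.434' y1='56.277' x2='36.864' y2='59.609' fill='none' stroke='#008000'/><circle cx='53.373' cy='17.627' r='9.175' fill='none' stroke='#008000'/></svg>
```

viewBox `0 0 104.531 135.183` with mm width/height → 1 unit = 1 mm. Flip: y_m = 135.183 − y_svg.

**Shape 1** — `<line>` line segment, stroke `#008000` → score (S599, F1925). Machine vertices: (7.434,78.906) → (36.864,75.574). Open path.

**Shape 2** — `<circle>` circle, stroke `#008000` → score (S599, F1925). Machine vertices: (62.548,117.556) → (60.796,122.949) → (56.208,126.282) → (50.538,126.282) → (45.950,122.949) → (44.198,117.556) → (45.950,112.163) → (50.538,108.830) → (56.208,108.830) → (60.796,112.163) → (62.548,117.556). Closed: final G1 returns to the first vertex.

; Generated by LaserGRBL
G21
G90
G00 X7.434 Y78.906
M4 S599
G1 X36.864 Y75.574 F1925
M5
G00 X62.548 Y117.556
M4 S599
G1 X60.796 Y122.949 F1925
G1 X56.208 Y126.282
G1 X50.538 Y126.282
G1 X45.950 Y122.949
G1 X44.198 Y117.556
G1 X45.950 Y112.163
G1 X50.538 Y108.830
G1 X56.208 Y108.830
G1 X60.796 Y112.163
G1 X62.548 Y117.556
M5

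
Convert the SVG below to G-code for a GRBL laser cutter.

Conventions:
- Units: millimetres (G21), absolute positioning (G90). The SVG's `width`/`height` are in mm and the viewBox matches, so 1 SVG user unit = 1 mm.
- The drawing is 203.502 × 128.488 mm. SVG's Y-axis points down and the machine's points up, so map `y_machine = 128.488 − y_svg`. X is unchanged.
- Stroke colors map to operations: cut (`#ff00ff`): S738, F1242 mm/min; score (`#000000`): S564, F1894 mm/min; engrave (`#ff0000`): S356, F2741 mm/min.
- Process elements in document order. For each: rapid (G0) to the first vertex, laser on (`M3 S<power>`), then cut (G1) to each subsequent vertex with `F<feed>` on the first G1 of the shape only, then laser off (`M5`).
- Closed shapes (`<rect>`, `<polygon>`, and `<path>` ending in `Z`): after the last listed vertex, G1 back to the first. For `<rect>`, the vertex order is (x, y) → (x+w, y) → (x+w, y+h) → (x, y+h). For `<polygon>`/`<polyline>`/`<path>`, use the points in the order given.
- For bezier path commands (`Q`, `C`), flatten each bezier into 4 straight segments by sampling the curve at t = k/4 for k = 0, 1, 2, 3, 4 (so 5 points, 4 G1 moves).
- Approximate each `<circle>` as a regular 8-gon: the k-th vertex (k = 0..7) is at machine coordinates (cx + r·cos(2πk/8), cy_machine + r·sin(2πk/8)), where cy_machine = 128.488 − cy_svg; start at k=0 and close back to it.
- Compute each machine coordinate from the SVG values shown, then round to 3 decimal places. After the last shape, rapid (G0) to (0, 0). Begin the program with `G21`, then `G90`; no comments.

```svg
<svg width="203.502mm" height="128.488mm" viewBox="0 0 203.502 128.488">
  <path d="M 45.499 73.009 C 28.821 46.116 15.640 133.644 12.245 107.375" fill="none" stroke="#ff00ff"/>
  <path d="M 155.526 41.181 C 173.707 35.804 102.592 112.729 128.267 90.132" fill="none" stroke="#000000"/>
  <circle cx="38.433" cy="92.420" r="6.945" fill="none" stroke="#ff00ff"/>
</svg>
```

G21
G90
G0 X45.499 Y55.479
M3 S738
G1 X33.744 Y57.761 F1242
G1 X23.891 Y38.530
G1 X16.528 Y19.182
G1 X12.245 Y21.113
M5
G0 X155.526 Y87.307
M3 S564
G1 X155.326 Y78.749 F1894
G1 X139.086 Y56.374
G1 X124.251 Y37.228
G1 X128.267 Y38.356
M5
G0 X45.378 Y36.068
M3 S738
G1 X43.344 Y40.979 F1242
G1 X38.433 Y43.013
G1 X33.522 Y40.979
G1 X31.488 Y36.068
G1 X33.522 Y31.157
G1 X38.433 Y29.123
G1 X43.344 Y31.157
G1 X45.378 Y36.068
M5
G0 X0.000 Y0.000

Since the viewBox matches the mm dimensions, user units are millimetres directly. The only transform is the Y-flip y_m = 128.488 − y_svg.

Shape 1 is a cubic bezier drawn with `<path>`. Its stroke #ff00ff means cut at S738, F1242. After flipping Y the toolpath is (45.499,55.479) → (33.744,57.761) → (23.891,38.530) → (16.528,19.182) → (12.245,21.113).

Shape 2 is a cubic bezier drawn with `<path>`. Its stroke #000000 means score at S564, F1894. After flipping Y the toolpath is (155.526,87.307) → (155.326,78.749) → (139.086,56.374) → (124.251,37.228) → (128.267,38.356).

Shape 3 is a circle drawn with `<circle>`. Its stroke #ff00ff means cut at S738, F1242. After flipping Y the toolpath is (45.378,36.068) → (43.344,40.979) → (38.433,43.013) → (33.522,40.979) → (31.488,36.068) → (33.522,31.157) → (38.433,29.123) → (43.344,31.157) → (45.378,36.068), returning to the start.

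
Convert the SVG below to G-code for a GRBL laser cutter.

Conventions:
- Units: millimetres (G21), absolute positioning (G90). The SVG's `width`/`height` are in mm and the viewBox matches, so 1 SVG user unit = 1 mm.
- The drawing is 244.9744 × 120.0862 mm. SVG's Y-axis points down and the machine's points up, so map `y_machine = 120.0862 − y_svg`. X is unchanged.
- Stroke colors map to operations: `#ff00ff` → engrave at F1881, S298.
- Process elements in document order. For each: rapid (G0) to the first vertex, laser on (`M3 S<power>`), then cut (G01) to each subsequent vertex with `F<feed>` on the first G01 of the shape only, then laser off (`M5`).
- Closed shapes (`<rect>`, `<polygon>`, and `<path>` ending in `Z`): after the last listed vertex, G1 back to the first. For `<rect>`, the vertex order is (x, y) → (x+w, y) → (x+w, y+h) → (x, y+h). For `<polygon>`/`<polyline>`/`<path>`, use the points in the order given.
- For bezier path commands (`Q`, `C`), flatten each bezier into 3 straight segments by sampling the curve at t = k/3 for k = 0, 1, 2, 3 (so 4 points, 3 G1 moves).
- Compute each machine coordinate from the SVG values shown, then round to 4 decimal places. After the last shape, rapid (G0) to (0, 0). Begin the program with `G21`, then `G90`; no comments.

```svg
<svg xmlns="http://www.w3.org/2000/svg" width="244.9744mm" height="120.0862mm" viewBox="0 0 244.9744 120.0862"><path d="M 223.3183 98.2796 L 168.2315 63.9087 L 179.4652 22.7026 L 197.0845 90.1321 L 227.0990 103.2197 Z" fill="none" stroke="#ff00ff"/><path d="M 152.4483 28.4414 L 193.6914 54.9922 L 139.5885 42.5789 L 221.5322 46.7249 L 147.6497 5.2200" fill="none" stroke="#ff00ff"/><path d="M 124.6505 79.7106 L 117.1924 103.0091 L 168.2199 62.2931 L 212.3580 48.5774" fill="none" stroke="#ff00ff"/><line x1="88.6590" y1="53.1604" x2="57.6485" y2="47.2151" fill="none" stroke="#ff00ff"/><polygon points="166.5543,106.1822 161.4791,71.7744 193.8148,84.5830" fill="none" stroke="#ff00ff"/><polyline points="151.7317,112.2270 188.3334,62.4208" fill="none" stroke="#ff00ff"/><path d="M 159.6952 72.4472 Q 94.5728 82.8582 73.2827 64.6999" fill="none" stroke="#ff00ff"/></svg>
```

G21
G90
G0 X223.3183 Y21.8066
M3 S298
G01 X168.2315 Y56.1775 F1881
G01 X179.4652 Y97.3836
G01 X197.0845 Y29.9541
G01 X227.0990 Y16.8665
G01 X223.3183 Y21.8066
M5
G0 X152.4483 Y91.6448
M3 S298
G01 X193.6914 Y65.0940 F1881
G01 X139.5885 Y77.5073
G01 X221.5322 Y73.3613
G01 X147.6497 Y114.8662
M5
G0 X124.6505 Y40.3756
M3 S298
G01 X117.1924 Y17.0771 F1881
G01 X168.2199 Y57.7931
G01 X212.3580 Y71.5088
M5
G0 X88.6590 Y66.9258
M3 S298
G01 X57.6485 Y72.8711 F1881
M5
G0 X166.5543 Y13.9040
M3 S298
G01 X161.4791 Y48.3118 F1881
G01 X193.8148 Y35.5032
G01 X166.5543 Y13.9040
M5
G0 X151.7317 Y7.8592
M3 S298
G01 X188.3334 Y57.6654 F1881
M5
G0 X159.6952 Y47.6390
M3 S298
G01 X121.1505 Y43.8727 F1881
G01 X92.3464 Y46.4551
G01 X73.2827 Y55.3863
M5
G0 X0.0000 Y0.0000

viewBox `0 0 244.9744 120.0862` with mm width/height → 1 unit = 1 mm. Flip: y_m = 120.0862 − y_svg.

**Shape 1** — `<path>` closed polygon, stroke `#ff00ff` → engrave (S298, F1881). Machine vertices: (223.3183,21.8066) → (168.2315,56.1775) → (179.4652,97.3836) → (197.0845,29.9541) → (227.0990,16.8665) → (223.3183,21.8066). Closed: final G1 returns to the first vertex.

**Shape 2** — `<path>` open polyline, stroke `#ff00ff` → engrave (S298, F1881). Machine vertices: (152.4483,91.6448) → (193.6914,65.0940) → (139.5885,77.5073) → (221.5322,73.3613) → (147.6497,114.8662). Open path.

**Shape 3** — `<path>` open polyline, stroke `#ff00ff` → engrave (S298, F1881). Machine vertices: (124.6505,40.3756) → (117.1924,17.0771) → (168.2199,57.7931) → (212.3580,71.5088). Open path.

**Shape 4** — `<line>` line segment, stroke `#ff00ff` → engrave (S298, F1881). Machine vertices: (88.6590,66.9258) → (57.6485,72.8711). Open path.

**Shape 5** — `<polygon>` regular polygon, stroke `#ff00ff` → engrave (S298, F1881). Machine vertices: (166.5543,13.9040) → (161.4791,48.3118) → (193.8148,35.5032) → (166.5543,13.9040). Closed: final G1 returns to the first vertex.

**Shape 6** — `<polyline>` line segment, stroke `#ff00ff` → engrave (S298, F1881). Machine vertices: (151.7317,7.8592) → (188.3334,57.6654). Open path.

**Shape 7** — `<path>` quadratic bezier, stroke `#ff00ff` → engrave (S298, F1881). Control points (SVG): P0=(159.6952,72.4472), P1=(94.5728,82.8582), P2=(73.2827,64.6999); sampled at t=k/3. Machine vertices: (159.6952,47.6390) → (121.1505,43.8727) → (92.3464,46.4551) → (73.2827,55.3863). Open path.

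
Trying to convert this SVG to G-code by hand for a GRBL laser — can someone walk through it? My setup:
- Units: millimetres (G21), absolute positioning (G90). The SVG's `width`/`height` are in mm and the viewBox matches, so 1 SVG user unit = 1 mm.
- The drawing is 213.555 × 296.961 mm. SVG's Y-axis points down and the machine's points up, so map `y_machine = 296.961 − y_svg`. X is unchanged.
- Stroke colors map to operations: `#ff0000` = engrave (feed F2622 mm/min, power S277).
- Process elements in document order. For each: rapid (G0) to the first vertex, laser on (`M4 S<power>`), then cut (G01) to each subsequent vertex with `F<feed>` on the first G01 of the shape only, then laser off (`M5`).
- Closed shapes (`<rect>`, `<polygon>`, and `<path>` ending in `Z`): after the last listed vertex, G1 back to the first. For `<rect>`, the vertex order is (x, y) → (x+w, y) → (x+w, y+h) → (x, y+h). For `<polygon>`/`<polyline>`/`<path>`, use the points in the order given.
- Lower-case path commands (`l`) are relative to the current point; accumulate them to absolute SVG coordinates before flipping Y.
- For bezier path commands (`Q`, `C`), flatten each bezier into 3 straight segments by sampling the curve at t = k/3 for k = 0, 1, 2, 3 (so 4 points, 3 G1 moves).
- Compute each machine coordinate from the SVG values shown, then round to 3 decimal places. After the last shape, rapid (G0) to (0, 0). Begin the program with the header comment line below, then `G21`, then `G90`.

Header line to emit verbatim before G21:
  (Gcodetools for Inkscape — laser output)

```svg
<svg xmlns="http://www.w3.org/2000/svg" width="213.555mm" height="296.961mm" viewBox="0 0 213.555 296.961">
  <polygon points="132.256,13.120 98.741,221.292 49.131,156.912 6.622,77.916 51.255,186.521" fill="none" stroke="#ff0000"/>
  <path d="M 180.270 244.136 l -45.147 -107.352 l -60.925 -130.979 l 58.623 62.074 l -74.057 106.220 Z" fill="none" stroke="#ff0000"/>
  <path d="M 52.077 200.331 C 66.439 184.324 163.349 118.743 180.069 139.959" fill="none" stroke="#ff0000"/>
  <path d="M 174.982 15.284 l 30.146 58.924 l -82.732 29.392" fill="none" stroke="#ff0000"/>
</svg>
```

(Gcodetools for Inkscape — laser output)
G21
G90
G0 X132.256 Y283.841
M4 S277
G01 X98.741 Y75.669 F2622
G01 X49.131 Y140.049
G01 X6.622 Y219.045
G01 X51.255 Y110.440
G01 X132.256 Y283.841
M5
G0 X180.270 Y52.825
M4 S277
G01 X135.123 Y160.177 F2622
G01 X74.198 Y291.156
G01 X132.821 Y229.082
G01 X58.764 Y122.862
G01 X180.270 Y52.825
M5
G0 X52.077 Y96.630
M4 S277
G01 X87.928 Y124.111 F2622
G01 X142.646 Y154.336
G01 X180.069 Y157.002
M5
G0 X174.982 Y281.677
M4 S277
G01 X205.128 Y222.753 F2622
G01 X122.396 Y193.361
M5
G0 X0.000 Y0.000

viewBox `0 0 213.555 296.961` with mm width/height → 1 unit = 1 mm. Flip: y_m = 296.961 − y_svg.

**Shape 1** — `<polygon>` closed polygon, stroke `#ff0000` → engrave (S277, F2622). Machine vertices: (132.256,283.841) → (98.741,75.669) → (49.131,140.049) → (6.622,219.045) → (51.255,110.440) → (132.256,283.841). Closed: final G1 returns to the first vertex.

**Shape 2** — `<path>` closed polygon, stroke `#ff0000` → engrave (S277, F2622). Machine vertices: (180.270,52.825) → (135.123,160.177) → (74.198,291.156) → (132.821,229.082) → (58.764,122.862) → (180.270,52.825). Closed: final G1 returns to the first vertex.

**Shape 3** — `<path>` cubic bezier, stroke `#ff0000` → engrave (S277, F2622). Control points (SVG): P0=(52.077,200.331), P1=(66.439,184.324), P2=(163.349,118.743), P3=(180.069,139.959); sampled at t=k/3. Machine vertices: (52.077,96.630) → (87.928,124.111) → (142.646,154.336) → (180.069,157.002). Open path.

**Shape 4** — `<path>` open polyline, stroke `#ff0000` → engrave (S277, F2622). Machine vertices: (174.982,281.677) → (205.128,222.753) → (122.396,193.361). Open path.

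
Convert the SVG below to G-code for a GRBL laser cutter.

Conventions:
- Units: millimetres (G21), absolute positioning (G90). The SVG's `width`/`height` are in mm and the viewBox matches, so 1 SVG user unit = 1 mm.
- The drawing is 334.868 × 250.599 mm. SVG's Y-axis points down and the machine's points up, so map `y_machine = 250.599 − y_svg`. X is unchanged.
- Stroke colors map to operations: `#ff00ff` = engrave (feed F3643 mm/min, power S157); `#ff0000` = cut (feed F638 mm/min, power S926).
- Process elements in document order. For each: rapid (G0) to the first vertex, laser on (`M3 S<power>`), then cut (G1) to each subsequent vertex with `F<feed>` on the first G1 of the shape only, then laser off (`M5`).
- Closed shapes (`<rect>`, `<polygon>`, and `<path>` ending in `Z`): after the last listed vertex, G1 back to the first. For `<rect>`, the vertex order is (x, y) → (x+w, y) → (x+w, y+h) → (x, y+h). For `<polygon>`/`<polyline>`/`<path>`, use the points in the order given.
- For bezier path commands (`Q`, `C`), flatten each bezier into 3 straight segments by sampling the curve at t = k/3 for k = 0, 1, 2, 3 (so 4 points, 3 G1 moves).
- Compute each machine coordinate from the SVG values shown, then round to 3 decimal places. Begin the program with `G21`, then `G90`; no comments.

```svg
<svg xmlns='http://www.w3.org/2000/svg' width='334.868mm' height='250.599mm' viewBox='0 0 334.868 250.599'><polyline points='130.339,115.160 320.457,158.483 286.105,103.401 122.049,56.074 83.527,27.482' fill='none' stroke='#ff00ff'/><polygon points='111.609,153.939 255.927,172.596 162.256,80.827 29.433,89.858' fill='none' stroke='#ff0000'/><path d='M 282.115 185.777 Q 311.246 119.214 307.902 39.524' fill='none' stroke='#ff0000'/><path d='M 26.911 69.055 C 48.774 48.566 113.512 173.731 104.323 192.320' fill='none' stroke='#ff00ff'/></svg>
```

1 u = 1 mm; y_m = 250.599 − y.

[1] `<polyline>` open polyline, #ff00ff→engrave S157 F3643: (130.339,135.439) → (320.457,92.116) → (286.105,147.198) → (122.049,194.525) → (83.527,223.117)

[2] `<polygon>` closed polygon, #ff0000→cut S926 F638: (111.609,96.660) → (255.927,78.003) → (162.256,169.772) → (29.433,160.741) → (111.609,96.660) (closed)

[3] `<path>` quadratic bezier, #ff0000→cut S926 F638: (282.115,64.822) → (297.927,110.656) → (306.523,159.407) → (307.902,211.075)

[4] `<path>` cubic bezier, #ff00ff→engrave S157 F3643: (26.911,181.544) → (58.740,162.824) → (93.196,103.051) → (104.323,58.279)

G21
G90
G0 X130.339 Y135.439
M3 S157
G1 X320.457 Y92.116 F3643
G1 X286.105 Y147.198
G1 X122.049 Y194.525
G1 X83.527 Y223.117
M5
G0 X111.609 Y96.660
M3 S926
G1 X255.927 Y78.003 F638
G1 X162.256 Y169.772
G1 X29.433 Y160.741
G1 X111.609 Y96.660
M5
G0 X282.115 Y64.822
M3 S926
G1 X297.927 Y110.656 F638
G1 X306.523 Y159.407
G1 X307.902 Y211.075
M5
G0 X26.911 Y181.544
M3 S157
G1 X58.740 Y162.824 F3643
G1 X93.196 Y103.051
G1 X104.323 Y58.279
M5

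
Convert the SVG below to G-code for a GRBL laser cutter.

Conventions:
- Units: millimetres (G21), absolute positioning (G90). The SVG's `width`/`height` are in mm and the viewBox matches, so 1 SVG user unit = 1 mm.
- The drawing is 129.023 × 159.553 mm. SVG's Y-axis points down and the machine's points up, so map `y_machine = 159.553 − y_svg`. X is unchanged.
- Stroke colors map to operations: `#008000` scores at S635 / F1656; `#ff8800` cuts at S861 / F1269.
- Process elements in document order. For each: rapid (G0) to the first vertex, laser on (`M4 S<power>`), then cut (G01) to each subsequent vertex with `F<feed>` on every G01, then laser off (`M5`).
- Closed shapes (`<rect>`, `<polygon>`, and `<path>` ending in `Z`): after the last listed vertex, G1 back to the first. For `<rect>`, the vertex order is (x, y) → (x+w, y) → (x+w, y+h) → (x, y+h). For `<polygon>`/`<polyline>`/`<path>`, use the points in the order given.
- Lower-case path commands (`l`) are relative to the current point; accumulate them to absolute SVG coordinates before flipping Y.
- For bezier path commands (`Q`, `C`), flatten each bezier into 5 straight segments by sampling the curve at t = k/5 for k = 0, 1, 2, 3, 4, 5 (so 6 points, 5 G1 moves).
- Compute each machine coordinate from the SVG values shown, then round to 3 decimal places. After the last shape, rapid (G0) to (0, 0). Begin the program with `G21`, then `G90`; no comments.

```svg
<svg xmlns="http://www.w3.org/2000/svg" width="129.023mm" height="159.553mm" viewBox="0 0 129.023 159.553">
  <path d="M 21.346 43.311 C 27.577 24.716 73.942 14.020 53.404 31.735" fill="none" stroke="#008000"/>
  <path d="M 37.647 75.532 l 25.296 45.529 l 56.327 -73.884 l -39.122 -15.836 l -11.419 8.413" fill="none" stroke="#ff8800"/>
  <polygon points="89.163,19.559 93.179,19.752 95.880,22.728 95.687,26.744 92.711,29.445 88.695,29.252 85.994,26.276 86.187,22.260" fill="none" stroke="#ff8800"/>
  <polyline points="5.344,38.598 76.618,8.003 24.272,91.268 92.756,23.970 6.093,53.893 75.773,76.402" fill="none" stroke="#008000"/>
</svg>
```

1 u = 1 mm; y_m = 159.553 − y.

[1] `<path>` cubic bezier, #008000→score S635 F1656: (21.346,116.242) → (29.044,126.287) → (41.237,133.452) → (52.787,136.751) → (58.555,135.202) → (53.404,127.818)

[2] `<path>` open polyline, #ff8800→cut S861 F1269: (37.647,84.021) → (62.943,38.492) → (119.270,112.376) → (80.148,128.212) → (68.729,119.799)

[3] `<polygon>` regular polygon, #ff8800→cut S861 F1269: (89.163,139.994) → (93.179,139.801) → (95.880,136.825) → (95.687,132.809) → (92.711,130.108) → (88.695,130.301) → (85.994,133.277) → (86.187,137.293) → (89.163,139.994) (closed)

[4] `<polyline>` open polyline, #008000→score S635 F1656: (5.344,120.955) → (76.618,151.550) → (24.272,68.285) → (92.756,135.583) → (6.093,105.660) → (75.773,83.151)

G21
G90
G0 X21.346 Y116.242
M4 S635
G01 X29.044 Y126.287 F1656
G01 X41.237 Y133.452 F1656
G01 X52.787 Y136.751 F1656
G01 X58.555 Y135.202 F1656
G01 X53.404 Y127.818 F1656
M5
G0 X37.647 Y84.021
M4 S861
G01 X62.943 Y38.492 F1269
G01 X119.270 Y112.376 F1269
G01 X80.148 Y128.212 F1269
G01 X68.729 Y119.799 F1269
M5
G0 X89.163 Y139.994
M4 S861
G01 X93.179 Y139.801 F1269
G01 X95.880 Y136.825 F1269
G01 X95.687 Y132.809 F1269
G01 X92.711 Y130.108 F1269
G01 X88.695 Y130.301 F1269
G01 X85.994 Y133.277 F1269
G01 X86.187 Y137.293 F1269
G01 X89.163 Y139.994 F1269
M5
G0 X5.344 Y120.955
M4 S635
G01 X76.618 Y151.550 F1656
G01 X24.272 Y68.285 F1656
G01 X92.756 Y135.583 F1656
G01 X6.093 Y105.660 F1656
G01 X75.773 Y83.151 F1656
M5
G0 X0.000 Y0.000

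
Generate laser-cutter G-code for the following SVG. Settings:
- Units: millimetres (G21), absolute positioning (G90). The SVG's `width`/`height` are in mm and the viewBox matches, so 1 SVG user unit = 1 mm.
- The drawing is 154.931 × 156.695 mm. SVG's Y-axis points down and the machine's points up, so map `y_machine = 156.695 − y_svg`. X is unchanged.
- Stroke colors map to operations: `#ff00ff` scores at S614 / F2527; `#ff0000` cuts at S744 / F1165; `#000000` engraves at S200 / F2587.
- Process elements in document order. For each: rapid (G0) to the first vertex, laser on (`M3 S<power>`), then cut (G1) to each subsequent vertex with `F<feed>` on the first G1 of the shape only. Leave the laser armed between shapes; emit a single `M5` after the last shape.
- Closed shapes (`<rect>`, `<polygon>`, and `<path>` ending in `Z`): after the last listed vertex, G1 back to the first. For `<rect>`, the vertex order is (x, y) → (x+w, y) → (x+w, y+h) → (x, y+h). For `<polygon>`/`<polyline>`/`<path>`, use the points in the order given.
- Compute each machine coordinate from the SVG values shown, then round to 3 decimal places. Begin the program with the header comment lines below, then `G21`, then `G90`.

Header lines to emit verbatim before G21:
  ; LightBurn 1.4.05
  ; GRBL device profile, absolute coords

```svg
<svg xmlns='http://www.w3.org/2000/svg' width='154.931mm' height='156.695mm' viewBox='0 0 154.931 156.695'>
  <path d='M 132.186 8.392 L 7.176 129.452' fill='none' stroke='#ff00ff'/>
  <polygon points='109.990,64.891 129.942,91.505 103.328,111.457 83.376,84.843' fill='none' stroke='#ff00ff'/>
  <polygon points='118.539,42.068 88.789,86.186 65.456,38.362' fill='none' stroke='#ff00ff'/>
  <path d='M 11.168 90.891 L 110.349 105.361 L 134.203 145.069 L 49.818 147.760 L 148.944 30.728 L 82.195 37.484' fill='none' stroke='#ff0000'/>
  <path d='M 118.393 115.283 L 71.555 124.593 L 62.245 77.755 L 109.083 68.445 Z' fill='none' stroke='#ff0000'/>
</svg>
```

1 u = 1 mm; y_m = 156.695 − y.

[1] `<path>` line segment, #ff00ff→score S614 F2527: (132.186,148.303) → (7.176,27.243)

[2] `<polygon>` regular polygon, #ff00ff→score S614 F2527: (109.990,91.804) → (129.942,65.190) → (103.328,45.238) → (83.376,71.852) → (109.990,91.804) (closed)

[3] `<polygon>` regular polygon, #ff00ff→score S614 F2527: (118.539,114.627) → (88.789,70.509) → (65.456,118.333) → (118.539,114.627) (closed)

[4] `<path>` open polyline, #ff0000→cut S744 F1165: (11.168,65.804) → (110.349,51.334) → (134.203,11.626) → (49.818,8.935) → (148.944,125.967) → (82.195,119.211)

[5] `<path>` regular polygon, #ff0000→cut S744 F1165: (118.393,41.412) → (71.555,32.102) → (62.245,78.940) → (109.083,88.250) → (118.393,41.412) (closed)

; LightBurn 1.4.05
; GRBL device profile, absolute coords
G21
G90
G0 X132.186 Y148.303
M3 S614
G1 X7.176 Y27.243 F2527
G0 X109.990 Y91.804
M3 S614
G1 X129.942 Y65.190 F2527
G1 X103.328 Y45.238
G1 X83.376 Y71.852
G1 X109.990 Y91.804
G0 X118.539 Y114.627
M3 S614
G1 X88.789 Y70.509 F2527
G1 X65.456 Y118.333
G1 X118.539 Y114.627
G0 X11.168 Y65.804
M3 S744
G1 X110.349 Y51.334 F1165
G1 X134.203 Y11.626
G1 X49.818 Y8.935
G1 X148.944 Y125.967
G1 X82.195 Y119.211
G0 X118.393 Y41.412
M3 S744
G1 X71.555 Y32.102 F1165
G1 X62.245 Y78.940
G1 X109.083 Y88.250
G1 X118.393 Y41.412
M5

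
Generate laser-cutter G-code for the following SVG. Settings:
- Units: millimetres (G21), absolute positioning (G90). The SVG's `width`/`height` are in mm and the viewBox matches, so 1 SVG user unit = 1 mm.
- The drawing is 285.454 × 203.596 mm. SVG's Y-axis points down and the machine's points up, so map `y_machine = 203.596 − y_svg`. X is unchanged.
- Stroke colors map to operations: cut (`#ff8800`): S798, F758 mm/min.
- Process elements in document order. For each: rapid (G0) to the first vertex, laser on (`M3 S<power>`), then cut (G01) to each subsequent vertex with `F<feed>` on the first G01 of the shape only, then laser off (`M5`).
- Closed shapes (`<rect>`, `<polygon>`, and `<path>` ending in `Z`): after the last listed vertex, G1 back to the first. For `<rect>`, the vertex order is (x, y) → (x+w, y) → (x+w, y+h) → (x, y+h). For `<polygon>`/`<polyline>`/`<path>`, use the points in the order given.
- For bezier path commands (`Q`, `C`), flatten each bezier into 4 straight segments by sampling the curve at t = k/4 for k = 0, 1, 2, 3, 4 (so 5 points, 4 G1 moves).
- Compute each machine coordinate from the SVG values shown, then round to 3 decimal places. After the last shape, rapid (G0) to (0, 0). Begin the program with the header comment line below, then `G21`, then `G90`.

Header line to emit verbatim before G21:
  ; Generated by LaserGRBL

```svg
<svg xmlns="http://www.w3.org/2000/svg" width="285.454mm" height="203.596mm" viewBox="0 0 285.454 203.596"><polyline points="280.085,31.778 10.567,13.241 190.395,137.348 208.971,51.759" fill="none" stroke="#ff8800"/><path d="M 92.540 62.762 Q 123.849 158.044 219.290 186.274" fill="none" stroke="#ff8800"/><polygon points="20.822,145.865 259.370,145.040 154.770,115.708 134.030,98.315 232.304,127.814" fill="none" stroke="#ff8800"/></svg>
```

1 u = 1 mm; y_m = 203.596 − y.

[1] `<polyline>` open polyline, #ff8800→cut S798 F758: (280.085,171.818) → (10.567,190.355) → (190.395,66.248) → (208.971,151.837)

[2] `<path>` quadratic bezier, #ff8800→cut S798 F758: (92.540,140.834) → (112.203,97.384) → (139.882,62.315) → (175.578,35.628) → (219.290,17.322)

[3] `<polygon>` closed polygon, #ff8800→cut S798 F758: (20.822,57.731) → (259.370,58.556) → (154.770,87.888) → (134.030,105.281) → (232.304,75.782) → (20.822,57.731) (closed)

; Generated by LaserGRBL
G21
G90
G0 X280.085 Y171.818
M3 S798
G01 X10.567 Y190.355 F758
G01 X190.395 Y66.248
G01 X208.971 Y151.837
M5
G0 X92.540 Y140.834
M3 S798
G01 X112.203 Y97.384 F758
G01 X139.882 Y62.315
G01 X175.578 Y35.628
G01 X219.290 Y17.322
M5
G0 X20.822 Y57.731
M3 S798
G01 X259.370 Y58.556 F758
G01 X154.770 Y87.888
G01 X134.030 Y105.281
G01 X232.304 Y75.782
G01 X20.822 Y57.731
M5
G0 X0.000 Y0.000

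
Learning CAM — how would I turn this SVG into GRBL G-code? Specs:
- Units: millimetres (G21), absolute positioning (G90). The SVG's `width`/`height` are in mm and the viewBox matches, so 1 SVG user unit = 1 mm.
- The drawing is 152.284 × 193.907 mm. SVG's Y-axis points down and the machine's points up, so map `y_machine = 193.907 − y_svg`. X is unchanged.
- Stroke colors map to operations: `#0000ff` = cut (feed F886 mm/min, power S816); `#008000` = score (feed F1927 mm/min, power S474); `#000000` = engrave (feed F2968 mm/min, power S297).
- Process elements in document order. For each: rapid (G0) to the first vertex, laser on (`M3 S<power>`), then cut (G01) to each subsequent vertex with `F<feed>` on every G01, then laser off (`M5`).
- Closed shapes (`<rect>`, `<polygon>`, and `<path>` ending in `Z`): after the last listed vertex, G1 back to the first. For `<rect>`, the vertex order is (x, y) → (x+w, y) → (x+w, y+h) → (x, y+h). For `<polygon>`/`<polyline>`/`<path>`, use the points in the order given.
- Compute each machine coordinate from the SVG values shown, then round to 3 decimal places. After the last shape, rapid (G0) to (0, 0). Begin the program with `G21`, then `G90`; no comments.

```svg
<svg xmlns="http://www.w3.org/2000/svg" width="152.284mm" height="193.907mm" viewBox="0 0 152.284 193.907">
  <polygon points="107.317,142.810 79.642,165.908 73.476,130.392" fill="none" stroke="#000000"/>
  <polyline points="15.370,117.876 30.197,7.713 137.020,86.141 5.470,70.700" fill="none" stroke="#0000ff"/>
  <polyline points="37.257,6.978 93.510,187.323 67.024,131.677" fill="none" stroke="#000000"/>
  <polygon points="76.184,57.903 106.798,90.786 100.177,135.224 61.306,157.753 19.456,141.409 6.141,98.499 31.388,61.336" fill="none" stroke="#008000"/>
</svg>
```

G21
G90
G0 X107.317 Y51.097
M3 S297
G01 X79.642 Y27.999 F2968
G01 X73.476 Y63.515 F2968
G01 X107.317 Y51.097 F2968
M5
G0 X15.370 Y76.031
M3 S816
G01 X30.197 Y186.194 F886
G01 X137.020 Y107.766 F886
G01 X5.470 Y123.207 F886
M5
G0 X37.257 Y186.929
M3 S297
G01 X93.510 Y6.584 F2968
G01 X67.024 Y62.230 F2968
M5
G0 X76.184 Y136.004
M3 S474
G01 X106.798 Y103.121 F1927
G01 X100.177 Y58.683 F1927
G01 X61.306 Y36.154 F1927
G01 X19.456 Y52.498 F1927
G01 X6.141 Y95.408 F1927
G01 X31.388 Y132.571 F1927
G01 X76.184 Y136.004 F1927
M5
G0 X0.000 Y0.000

1 u = 1 mm; y_m = 193.907 − y.

[1] `<polygon>` regular polygon, #000000→engrave S297 F2968: (107.317,51.097) → (79.642,27.999) → (73.476,63.515) → (107.317,51.097) (closed)

[2] `<polyline>` open polyline, #0000ff→cut S816 F886: (15.370,76.031) → (30.197,186.194) → (137.020,107.766) → (5.470,123.207)

[3] `<polyline>` open polyline, #000000→engrave S297 F2968: (37.257,186.929) → (93.510,6.584) → (67.024,62.230)

[4] `<polygon>` regular polygon, #008000→score S474 F1927: (76.184,136.004) → (106.798,103.121) → (100.177,58.683) → (61.306,36.154) → (19.456,52.498) → (6.141,95.408) → (31.388,132.571) → (76.184,136.004) (closed)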